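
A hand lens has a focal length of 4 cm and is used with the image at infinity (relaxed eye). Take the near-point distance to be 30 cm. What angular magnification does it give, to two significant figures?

7.5

M = D/f = 30/4 = 7.500.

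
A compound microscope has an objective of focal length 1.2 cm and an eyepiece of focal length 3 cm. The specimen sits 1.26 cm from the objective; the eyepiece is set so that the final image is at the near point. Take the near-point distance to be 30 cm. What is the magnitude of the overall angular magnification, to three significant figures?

Objective: 1/d_i = 1/f_obj - 1/d_o = 1/1.2 - 1/1.26 = 0.03968 cm^-1, so d_i = 25.200 cm.
m_obj = -d_i/d_o = -25.200/1.26 = -20.000.
Eyepiece angular magnification (image at near point): M_eye = 1 + D/f_e = 1 + 30/3 = 11.000.
Overall M = m_obj x M_eye = (-20.000)(11.000) = -220.00.
|M| = 220.00.

220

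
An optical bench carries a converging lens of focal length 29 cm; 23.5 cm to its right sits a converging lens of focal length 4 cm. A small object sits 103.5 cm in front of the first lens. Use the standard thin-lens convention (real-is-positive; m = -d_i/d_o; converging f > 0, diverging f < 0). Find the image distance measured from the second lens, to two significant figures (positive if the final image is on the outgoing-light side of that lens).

3.2 cm

Applying the thin-lens equation to the first lens, 1/29 = 1/103.5 + 1/d_i1, which gives d_i1 = 40.289 cm.
Since 40.289 cm > 23.5 cm, the first image lies past the second lens and serves as a virtual object: d_o2 = L - d_i1 = -16.789 cm.
Applying the thin-lens equation again with f_2 = 4 cm and d_o2 = -16.789 cm gives d_i2 = 3.230 cm.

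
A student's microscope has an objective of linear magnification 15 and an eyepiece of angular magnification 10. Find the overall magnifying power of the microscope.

The overall magnification of a compound microscope is the product of the objective and eyepiece magnifications:
M = M_obj x M_eye = 15 x 10 = 150.

150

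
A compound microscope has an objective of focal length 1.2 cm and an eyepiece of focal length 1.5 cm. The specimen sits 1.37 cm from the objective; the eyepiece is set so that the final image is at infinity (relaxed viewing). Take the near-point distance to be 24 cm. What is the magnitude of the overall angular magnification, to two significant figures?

Objective: 1/d_i = 1/f_obj - 1/d_o = 1/1.2 - 1/1.37 = 0.10341 cm^-1, so d_i = 9.671 cm.
m_obj = -d_i/d_o = -9.671/1.37 = -7.059.
Eyepiece angular magnification (image at infinity): M_eye = D/f_e = 24/1.5 = 16.000.
Overall M = m_obj x M_eye = (-7.059)(16.000) = -112.94.
|M| = 112.94.

110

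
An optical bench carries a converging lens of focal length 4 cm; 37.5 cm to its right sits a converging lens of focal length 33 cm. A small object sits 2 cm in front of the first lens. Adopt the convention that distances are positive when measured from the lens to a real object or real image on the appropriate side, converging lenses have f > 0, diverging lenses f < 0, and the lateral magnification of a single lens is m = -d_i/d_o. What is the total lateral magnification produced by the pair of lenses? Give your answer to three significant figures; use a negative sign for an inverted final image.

-7.76

First lens: d_i1 = 1/(1/4 - 1/2) = -4.000 cm.
m_1 = -(-4.000)/2 = 2.0000.
The intermediate image is virtual, 4.000 cm to the left of lens 1, so d_o2 = L - d_i1 = 37.5 - (-4.000) = 41.500 cm.
Second lens: d_i2 = 1/(1/33 - 1/(41.500)) = 161.118 cm.
m_2 = -(161.118)/(41.500) = -3.8824.
Total m = m_1 x m_2 = (2.0000)(-3.8824) = -7.7647.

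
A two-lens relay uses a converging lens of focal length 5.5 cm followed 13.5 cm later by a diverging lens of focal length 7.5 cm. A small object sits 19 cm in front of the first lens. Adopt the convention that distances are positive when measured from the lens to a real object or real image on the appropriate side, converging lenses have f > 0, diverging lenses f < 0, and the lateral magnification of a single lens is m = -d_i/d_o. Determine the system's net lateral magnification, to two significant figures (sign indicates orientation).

Applying the thin-lens equation to the first lens, 1/5.5 = 1/19 + 1/d_i1, which gives d_i1 = 7.741 cm.
Its lateral magnification is m_1 = -d_i1/d_o1 = -(7.741)/19 = -0.4074.
That image sits 5.759 cm in front of the second lens, so d_o2 = 5.759 cm.
Applying the thin-lens equation again with f_2 = -7.5 cm and d_o2 = 5.759 cm gives d_i2 = -3.258 cm.
m_2 = -(-3.258)/(5.759) = 0.5656.
Overall magnification: m = m_1 m_2 = -0.2304.

-0.23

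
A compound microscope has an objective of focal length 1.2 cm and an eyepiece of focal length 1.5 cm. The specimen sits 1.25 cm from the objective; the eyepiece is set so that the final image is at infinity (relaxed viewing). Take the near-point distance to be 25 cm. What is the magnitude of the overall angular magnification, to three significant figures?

Objective: 1/d_i = 1/f_obj - 1/d_o = 1/1.2 - 1/1.25 = 0.03333 cm^-1, so d_i = 30.000 cm.
m_obj = -d_i/d_o = -30.000/1.25 = -24.000.
Eyepiece angular magnification (image at infinity): M_eye = D/f_e = 25/1.5 = 16.667.
Overall M = m_obj x M_eye = (-24.000)(16.667) = -400.00.
|M| = 400.00.

400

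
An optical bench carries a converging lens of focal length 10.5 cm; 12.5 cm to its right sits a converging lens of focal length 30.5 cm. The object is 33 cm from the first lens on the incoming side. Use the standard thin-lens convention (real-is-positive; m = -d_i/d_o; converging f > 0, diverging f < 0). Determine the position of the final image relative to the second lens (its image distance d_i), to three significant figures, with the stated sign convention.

2.65 cm

First lens: d_i1 = 1/(1/10.5 - 1/33) = 15.400 cm.
Since 15.400 cm > 12.5 cm, the first image lies past the second lens and serves as a virtual object: d_o2 = L - d_i1 = -2.900 cm.
Second lens: d_i2 = 1/(1/30.5 - 1/(-2.900)) = 2.648 cm.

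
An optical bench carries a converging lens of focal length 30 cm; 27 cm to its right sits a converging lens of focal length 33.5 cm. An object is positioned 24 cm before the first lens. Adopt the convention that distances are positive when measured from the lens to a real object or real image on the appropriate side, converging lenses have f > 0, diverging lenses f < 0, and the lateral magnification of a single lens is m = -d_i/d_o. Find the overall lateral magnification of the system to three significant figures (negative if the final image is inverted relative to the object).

-1.48

Applying the thin-lens equation to the first lens, 1/30 = 1/24 + 1/d_i1, which gives d_i1 = -120.000 cm.
Its lateral magnification is m_1 = -d_i1/d_o1 = -(-120.000)/24 = 5.0000.
The intermediate image is virtual, 120.000 cm to the left of lens 1, so d_o2 = L - d_i1 = 27 - (-120.000) = 147.000 cm.
Applying the thin-lens equation again with f_2 = 33.5 cm and d_o2 = 147.000 cm gives d_i2 = 43.388 cm.
m_2 = -(43.388)/(147.000) = -0.2952.
Overall magnification: m = m_1 m_2 = -1.4758.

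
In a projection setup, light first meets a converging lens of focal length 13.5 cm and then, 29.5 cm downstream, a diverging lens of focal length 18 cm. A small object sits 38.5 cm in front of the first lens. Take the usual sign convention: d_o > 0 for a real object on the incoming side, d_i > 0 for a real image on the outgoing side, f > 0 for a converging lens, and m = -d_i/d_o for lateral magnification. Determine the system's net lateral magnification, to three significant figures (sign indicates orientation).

First lens: d_i1 = 1/(1/13.5 - 1/38.5) = 20.790 cm.
m_1 = -(20.790)/38.5 = -0.5400.
That image sits 8.710 cm in front of the second lens, so d_o2 = 8.710 cm.
Second lens: d_i2 = 1/(1/(-18) - 1/(8.710)) = -5.870 cm.
m_2 = -(-5.870)/(8.710) = 0.6739.
The system's lateral magnification is m_1 m_2 = (-0.5400)(0.6739) = -0.3639.

-0.364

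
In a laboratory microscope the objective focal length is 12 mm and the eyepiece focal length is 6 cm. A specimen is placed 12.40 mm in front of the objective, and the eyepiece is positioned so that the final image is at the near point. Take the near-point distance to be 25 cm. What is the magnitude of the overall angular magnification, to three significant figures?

Convert to cm: f_obj = 12 mm = 1.2 cm; d_o = 12.40 mm = 1.24 cm.
Objective: 1/d_i = 1/f_obj - 1/d_o = 1/1.2 - 1/1.24 = 0.02688 cm^-1, so d_i = 37.200 cm.
m_obj = -d_i/d_o = -37.200/1.24 = -30.000.
Eyepiece angular magnification (image at near point): M_eye = 1 + D/f_e = 1 + 25/6 = 5.167.
Overall M = m_obj x M_eye = (-30.000)(5.167) = -155.00.
|M| = 155.00.

155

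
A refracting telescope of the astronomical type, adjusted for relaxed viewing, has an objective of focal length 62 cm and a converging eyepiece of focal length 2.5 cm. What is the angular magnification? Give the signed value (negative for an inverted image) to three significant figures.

M = -f_obj/f_eye = -62/(2.5) = -24.800.

-24.8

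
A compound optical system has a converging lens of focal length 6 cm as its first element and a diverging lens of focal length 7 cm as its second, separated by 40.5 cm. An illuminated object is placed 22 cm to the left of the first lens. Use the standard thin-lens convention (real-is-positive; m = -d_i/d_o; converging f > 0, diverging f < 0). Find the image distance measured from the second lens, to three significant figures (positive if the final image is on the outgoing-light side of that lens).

-5.75 cm

Lens 1: 1/d_i1 = 1/f_1 - 1/d_o1 = 1/6 - 1/22 = 0.12121 cm^-1, so d_i1 = 8.250 cm.
Object distance for lens 2: d_o2 = 40.5 - 8.250 = 32.250 cm.
Lens 2: 1/d_i2 = 1/f_2 - 1/d_o2 = 1/(-7) - 1/(32.250) = -0.17386 cm^-1, so d_i2 = -5.752 cm.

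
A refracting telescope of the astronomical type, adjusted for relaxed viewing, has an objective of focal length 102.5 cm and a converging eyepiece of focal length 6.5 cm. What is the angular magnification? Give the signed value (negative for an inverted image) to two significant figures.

M = -f_obj/f_eye = -102.5/(6.5) = -15.769.

-16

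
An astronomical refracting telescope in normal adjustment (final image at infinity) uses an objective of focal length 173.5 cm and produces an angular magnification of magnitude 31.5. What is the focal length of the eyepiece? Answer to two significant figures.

5.5 cm

|M| = f_obj/f_eye, so f_eye = f_obj/|M| = 173.5/31.5 = 5.508 cm.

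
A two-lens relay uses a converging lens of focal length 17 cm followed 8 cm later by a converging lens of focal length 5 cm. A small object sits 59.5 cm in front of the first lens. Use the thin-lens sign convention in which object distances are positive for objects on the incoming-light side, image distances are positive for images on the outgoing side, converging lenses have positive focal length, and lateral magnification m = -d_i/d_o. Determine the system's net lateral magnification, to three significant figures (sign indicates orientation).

-0.0962

First lens: d_i1 = 1/(1/17 - 1/59.5) = 23.800 cm.
m_1 = -(23.800)/59.5 = -0.4000.
Since 23.800 cm > 8 cm, the first image lies past the second lens and serves as a virtual object: d_o2 = L - d_i1 = -15.800 cm.
Second lens: d_i2 = 1/(1/5 - 1/(-15.800)) = 3.798 cm.
m_2 = -(3.798)/(-15.800) = 0.2404.
Overall magnification: m = m_1 m_2 = -0.0962.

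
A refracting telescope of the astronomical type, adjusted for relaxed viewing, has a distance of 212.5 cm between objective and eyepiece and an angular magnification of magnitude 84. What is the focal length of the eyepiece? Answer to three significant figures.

In normal adjustment the tube length equals f_obj + f_eye and |M| = f_obj/f_eye.
So f_obj = 84 f_eye and 84 f_eye + f_eye = 212.5 cm, giving f_eye = 212.5/85 = 2.500 cm and f_obj = 210.000 cm.

2.50 cm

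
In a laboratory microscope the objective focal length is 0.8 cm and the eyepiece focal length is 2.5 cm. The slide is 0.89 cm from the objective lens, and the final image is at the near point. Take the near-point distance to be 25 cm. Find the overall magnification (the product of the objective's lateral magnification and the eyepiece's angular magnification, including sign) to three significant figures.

-97.8

Objective: 1/d_i = 1/f_obj - 1/d_o = 1/0.8 - 1/0.89 = 0.12640 cm^-1, so d_i = 7.911 cm.
m_obj = -d_i/d_o = -7.911/0.89 = -8.889.
Eyepiece angular magnification (image at near point): M_eye = 1 + D/f_e = 1 + 25/2.5 = 11.000.
Overall M = m_obj x M_eye = (-8.889)(11.000) = -97.78.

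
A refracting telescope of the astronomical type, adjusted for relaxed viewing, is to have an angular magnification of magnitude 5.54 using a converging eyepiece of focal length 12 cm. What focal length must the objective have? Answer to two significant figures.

66 cm

|M| = f_obj/|f_eye|, so f_obj = |M| x |f_eye| = 5.54 x 12 = 66.480 cm.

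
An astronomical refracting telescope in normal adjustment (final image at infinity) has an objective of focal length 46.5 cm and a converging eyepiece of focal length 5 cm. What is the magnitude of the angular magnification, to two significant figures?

9.3

|M| = f_obj/|f_eye| = 46.5/5 = 9.300.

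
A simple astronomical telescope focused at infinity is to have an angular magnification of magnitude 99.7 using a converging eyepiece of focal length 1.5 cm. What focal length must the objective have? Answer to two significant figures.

150 cm

|M| = f_obj/|f_eye|, so f_obj = |M| x |f_eye| = 99.7 x 1.5 = 149.550 cm.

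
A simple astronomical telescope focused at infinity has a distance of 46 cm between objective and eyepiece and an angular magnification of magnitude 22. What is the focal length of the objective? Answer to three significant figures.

In normal adjustment the tube length equals f_obj + f_eye and |M| = f_obj/f_eye.
So f_obj = 22 f_eye and 22 f_eye + f_eye = 46 cm, giving f_eye = 46/23 = 2.000 cm and f_obj = 44.000 cm.

44.0 cm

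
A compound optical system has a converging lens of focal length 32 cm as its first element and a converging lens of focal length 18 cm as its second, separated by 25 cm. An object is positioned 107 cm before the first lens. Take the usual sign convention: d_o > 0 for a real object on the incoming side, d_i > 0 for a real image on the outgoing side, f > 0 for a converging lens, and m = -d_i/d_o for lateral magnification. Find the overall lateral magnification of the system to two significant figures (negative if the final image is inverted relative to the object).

Lens 1: 1/d_i1 = 1/f_1 - 1/d_o1 = 1/32 - 1/107 = 0.02190 cm^-1, so d_i1 = 45.653 cm.
m_1 = -(45.653)/107 = -0.4267.
Since 45.653 cm > 25 cm, the first image lies past the second lens and serves as a virtual object: d_o2 = L - d_i1 = -20.653 cm.
Lens 2: 1/d_i2 = 1/f_2 - 1/d_o2 = 1/18 - 1/(-20.653) = 0.10397 cm^-1, so d_i2 = 9.618 cm.
m_2 = -(9.618)/(-20.653) = 0.4657.
The system's lateral magnification is m_1 m_2 = (-0.4267)(0.4657) = -0.1987.

-0.20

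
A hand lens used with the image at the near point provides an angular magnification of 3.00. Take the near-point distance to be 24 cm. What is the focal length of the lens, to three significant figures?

12.0 cm

For the image at the near point, M = 1 + D/f.
f = D/(M - 1) = 24/(3.0 - 1) = 12.000 cm.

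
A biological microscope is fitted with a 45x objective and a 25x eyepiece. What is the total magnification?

The overall magnification of a compound microscope is the product of the objective and eyepiece magnifications:
M = M_obj x M_eye = 45 x 25 = 1125.

1125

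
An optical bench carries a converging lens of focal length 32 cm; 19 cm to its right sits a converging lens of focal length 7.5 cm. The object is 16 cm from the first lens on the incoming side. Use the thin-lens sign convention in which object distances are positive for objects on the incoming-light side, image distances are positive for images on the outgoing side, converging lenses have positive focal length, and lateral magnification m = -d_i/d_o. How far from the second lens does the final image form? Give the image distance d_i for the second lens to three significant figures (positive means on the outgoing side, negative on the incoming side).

8.79 cm

Applying the thin-lens equation to the first lens, 1/32 = 1/16 + 1/d_i1, which gives d_i1 = -32.000 cm.
With d_i1 < 0 the first image is virtual and lies on the object side; the object distance for lens 2 is d_o2 = 19 - (-32.000) = 51.000 cm.
Applying the thin-lens equation again with f_2 = 7.5 cm and d_o2 = 51.000 cm gives d_i2 = 8.793 cm.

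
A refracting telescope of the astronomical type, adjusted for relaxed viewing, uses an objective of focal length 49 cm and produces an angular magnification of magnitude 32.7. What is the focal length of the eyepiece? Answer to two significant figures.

|M| = f_obj/f_eye, so f_eye = f_obj/|M| = 49/32.7 = 1.498 cm.

1.5 cm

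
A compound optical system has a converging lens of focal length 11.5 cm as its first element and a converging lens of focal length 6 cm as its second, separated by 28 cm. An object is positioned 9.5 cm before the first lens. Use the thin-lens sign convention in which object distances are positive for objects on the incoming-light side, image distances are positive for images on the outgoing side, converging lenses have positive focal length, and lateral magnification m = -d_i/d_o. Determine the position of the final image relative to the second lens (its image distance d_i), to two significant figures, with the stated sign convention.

6.5 cm

Applying the thin-lens equation to the first lens, 1/11.5 = 1/9.5 + 1/d_i1, which gives d_i1 = -54.625 cm.
The intermediate image is virtual, 54.625 cm to the left of lens 1, so d_o2 = L - d_i1 = 28 - (-54.625) = 82.625 cm.
Applying the thin-lens equation again with f_2 = 6 cm and d_o2 = 82.625 cm gives d_i2 = 6.470 cm.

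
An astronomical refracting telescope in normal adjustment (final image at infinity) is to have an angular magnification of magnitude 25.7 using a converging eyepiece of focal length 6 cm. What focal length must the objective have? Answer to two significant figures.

|M| = f_obj/|f_eye|, so f_obj = |M| x |f_eye| = 25.7 x 6 = 154.200 cm.

150 cm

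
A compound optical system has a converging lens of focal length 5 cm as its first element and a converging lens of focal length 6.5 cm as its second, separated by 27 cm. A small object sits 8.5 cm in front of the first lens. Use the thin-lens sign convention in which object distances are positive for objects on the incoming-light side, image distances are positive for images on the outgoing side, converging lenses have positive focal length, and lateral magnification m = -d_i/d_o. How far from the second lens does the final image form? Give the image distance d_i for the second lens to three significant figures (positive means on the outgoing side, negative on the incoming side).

11.6 cm

Applying the thin-lens equation to the first lens, 1/5 = 1/8.5 + 1/d_i1, which gives d_i1 = 12.143 cm.
Object distance for lens 2: d_o2 = 27 - 12.143 = 14.857 cm.
Applying the thin-lens equation again with f_2 = 6.5 cm and d_o2 = 14.857 cm gives d_i2 = 11.556 cm.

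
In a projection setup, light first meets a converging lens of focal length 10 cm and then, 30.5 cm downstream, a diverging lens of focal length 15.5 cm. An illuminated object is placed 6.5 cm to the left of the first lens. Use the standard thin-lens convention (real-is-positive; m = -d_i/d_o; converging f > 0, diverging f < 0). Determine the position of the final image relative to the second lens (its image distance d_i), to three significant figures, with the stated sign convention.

Lens 1: 1/d_i1 = 1/f_1 - 1/d_o1 = 1/10 - 1/6.5 = -0.05385 cm^-1, so d_i1 = -18.571 cm.
The intermediate image is virtual, 18.571 cm to the left of lens 1, so d_o2 = L - d_i1 = 30.5 - (-18.571) = 49.071 cm.
Lens 2: 1/d_i2 = 1/f_2 - 1/d_o2 = 1/(-15.5) - 1/(49.071) = -0.08489 cm^-1, so d_i2 = -11.779 cm.

-11.8 cm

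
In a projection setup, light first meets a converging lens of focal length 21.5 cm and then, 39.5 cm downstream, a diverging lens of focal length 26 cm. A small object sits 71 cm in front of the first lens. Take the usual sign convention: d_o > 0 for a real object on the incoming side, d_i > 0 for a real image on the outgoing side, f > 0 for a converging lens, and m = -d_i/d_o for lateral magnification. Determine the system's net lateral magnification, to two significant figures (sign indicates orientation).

First lens: d_i1 = 1/(1/21.5 - 1/71) = 30.838 cm.
m_1 = -(30.838)/71 = -0.4343.
That image sits 8.662 cm in front of the second lens, so d_o2 = 8.662 cm.
Second lens: d_i2 = 1/(1/(-26) - 1/(8.662)) = -6.497 cm.
m_2 = -(-6.497)/(8.662) = 0.7501.
Total m = m_1 x m_2 = (-0.4343)(0.7501) = -0.3258.

-0.33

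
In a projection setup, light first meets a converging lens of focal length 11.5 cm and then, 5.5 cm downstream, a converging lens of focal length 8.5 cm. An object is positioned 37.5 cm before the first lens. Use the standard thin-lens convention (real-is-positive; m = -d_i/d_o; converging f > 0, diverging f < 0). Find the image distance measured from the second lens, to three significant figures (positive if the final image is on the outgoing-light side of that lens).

4.81 cm

Applying the thin-lens equation to the first lens, 1/11.5 = 1/37.5 + 1/d_i1, which gives d_i1 = 16.587 cm.
Since 16.587 cm > 5.5 cm, the first image lies past the second lens and serves as a virtual object: d_o2 = L - d_i1 = -11.087 cm.
Applying the thin-lens equation again with f_2 = 8.5 cm and d_o2 = -11.087 cm gives d_i2 = 4.811 cm.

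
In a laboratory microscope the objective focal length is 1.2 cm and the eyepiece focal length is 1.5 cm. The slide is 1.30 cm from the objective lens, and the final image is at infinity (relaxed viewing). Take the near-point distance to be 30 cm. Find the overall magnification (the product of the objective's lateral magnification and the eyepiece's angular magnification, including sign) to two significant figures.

-240

Objective: 1/d_i = 1/f_obj - 1/d_o = 1/1.2 - 1/1.30 = 0.06410 cm^-1, so d_i = 15.600 cm.
m_obj = -d_i/d_o = -15.600/1.30 = -12.000.
Eyepiece angular magnification (image at infinity): M_eye = D/f_e = 30/1.5 = 20.000.
Overall M = m_obj x M_eye = (-12.000)(20.000) = -240.00.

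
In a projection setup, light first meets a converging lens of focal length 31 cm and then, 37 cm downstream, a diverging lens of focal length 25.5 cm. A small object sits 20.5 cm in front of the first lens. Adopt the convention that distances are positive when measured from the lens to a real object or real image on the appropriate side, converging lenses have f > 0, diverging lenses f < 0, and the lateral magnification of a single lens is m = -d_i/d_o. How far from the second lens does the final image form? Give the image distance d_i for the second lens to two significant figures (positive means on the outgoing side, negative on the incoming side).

Applying the thin-lens equation to the first lens, 1/31 = 1/20.5 + 1/d_i1, which gives d_i1 = -60.524 cm.
The intermediate image is virtual, 60.524 cm to the left of lens 1, so d_o2 = L - d_i1 = 37 - (-60.524) = 97.524 cm.
Applying the thin-lens equation again with f_2 = -25.5 cm and d_o2 = 97.524 cm gives d_i2 = -20.214 cm.

-20 cm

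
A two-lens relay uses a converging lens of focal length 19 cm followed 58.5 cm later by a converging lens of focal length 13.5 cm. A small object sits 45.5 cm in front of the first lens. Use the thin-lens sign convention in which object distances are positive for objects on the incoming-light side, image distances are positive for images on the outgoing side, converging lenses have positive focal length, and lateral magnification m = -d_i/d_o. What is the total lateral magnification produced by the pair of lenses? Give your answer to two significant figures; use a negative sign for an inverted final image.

0.78

Lens 1: 1/d_i1 = 1/f_1 - 1/d_o1 = 1/19 - 1/45.5 = 0.03065 cm^-1, so d_i1 = 32.623 cm.
m_1 = -(32.623)/45.5 = -0.7170.
Object distance for lens 2: d_o2 = 58.5 - 32.623 = 25.877 cm.
Lens 2: 1/d_i2 = 1/f_2 - 1/d_o2 = 1/13.5 - 1/(25.877) = 0.03543 cm^-1, so d_i2 = 28.224 cm.
m_2 = -(28.224)/(25.877) = -1.0907.
Overall magnification: m = m_1 m_2 = 0.7820.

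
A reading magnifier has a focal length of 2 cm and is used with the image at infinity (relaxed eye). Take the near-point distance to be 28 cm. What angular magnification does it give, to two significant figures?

M = D/f = 28/2 = 14.000.

14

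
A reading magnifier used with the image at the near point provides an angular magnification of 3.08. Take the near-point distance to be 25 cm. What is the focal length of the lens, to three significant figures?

12.0 cm

For the image at the near point, M = 1 + D/f.
f = D/(M - 1) = 25/(3.08 - 1) = 12.019 cm.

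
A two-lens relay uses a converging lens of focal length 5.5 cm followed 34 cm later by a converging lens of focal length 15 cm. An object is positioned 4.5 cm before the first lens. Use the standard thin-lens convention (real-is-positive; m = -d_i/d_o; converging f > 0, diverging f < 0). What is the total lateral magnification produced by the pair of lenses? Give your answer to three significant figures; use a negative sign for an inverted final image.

-1.89

First lens: d_i1 = 1/(1/5.5 - 1/4.5) = -24.750 cm.
m_1 = -(-24.750)/4.5 = 5.5000.
With d_i1 < 0 the first image is virtual and lies on the object side; the object distance for lens 2 is d_o2 = 34 - (-24.750) = 58.750 cm.
Second lens: d_i2 = 1/(1/15 - 1/(58.750)) = 20.143 cm.
m_2 = -(20.143)/(58.750) = -0.3429.
Overall magnification: m = m_1 m_2 = -1.8857.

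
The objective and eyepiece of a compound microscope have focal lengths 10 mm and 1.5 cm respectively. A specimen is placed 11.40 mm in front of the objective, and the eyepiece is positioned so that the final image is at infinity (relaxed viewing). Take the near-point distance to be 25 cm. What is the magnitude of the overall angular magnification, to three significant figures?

Convert to cm: f_obj = 10 mm = 1 cm; d_o = 11.40 mm = 1.14 cm.
Objective: 1/d_i = 1/f_obj - 1/d_o = 1/1 - 1/1.14 = 0.12281 cm^-1, so d_i = 8.143 cm.
m_obj = -d_i/d_o = -8.143/1.14 = -7.143.
Eyepiece angular magnification (image at infinity): M_eye = D/f_e = 25/1.5 = 16.667.
Overall M = m_obj x M_eye = (-7.143)(16.667) = -119.05.
|M| = 119.05.

119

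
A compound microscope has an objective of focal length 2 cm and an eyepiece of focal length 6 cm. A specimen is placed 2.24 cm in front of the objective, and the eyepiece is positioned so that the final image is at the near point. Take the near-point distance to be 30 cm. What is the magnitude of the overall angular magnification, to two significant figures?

50

Objective: 1/d_i = 1/f_obj - 1/d_o = 1/2 - 1/2.24 = 0.05357 cm^-1, so d_i = 18.667 cm.
m_obj = -d_i/d_o = -18.667/2.24 = -8.333.
Eyepiece angular magnification (image at near point): M_eye = 1 + D/f_e = 1 + 30/6 = 6.000.
Overall M = m_obj x M_eye = (-8.333)(6.000) = -50.00.
|M| = 50.00.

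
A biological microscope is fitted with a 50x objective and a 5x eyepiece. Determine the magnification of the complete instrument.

250

The overall magnification of a compound microscope is the product of the objective and eyepiece magnifications:
M = M_obj x M_eye = 50 x 5 = 250.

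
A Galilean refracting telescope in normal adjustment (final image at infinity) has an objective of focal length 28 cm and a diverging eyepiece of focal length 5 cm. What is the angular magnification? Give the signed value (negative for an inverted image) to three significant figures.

5.60

M = -f_obj/f_eye = -28/(-5) = 5.600.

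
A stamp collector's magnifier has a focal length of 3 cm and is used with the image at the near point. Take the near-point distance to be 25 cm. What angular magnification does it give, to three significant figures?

M = 1 + D/f = 1 + 25/3 = 9.333.

9.33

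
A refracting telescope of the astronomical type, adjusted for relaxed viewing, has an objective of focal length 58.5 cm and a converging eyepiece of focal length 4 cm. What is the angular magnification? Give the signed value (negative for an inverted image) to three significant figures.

-14.6

M = -f_obj/f_eye = -58.5/(4) = -14.625.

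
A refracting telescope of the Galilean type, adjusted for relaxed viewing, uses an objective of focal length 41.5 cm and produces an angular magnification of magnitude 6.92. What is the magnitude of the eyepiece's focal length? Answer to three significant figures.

6.00 cm

|M| = f_obj/|f_eye|, so |f_eye| = f_obj/|M| = 41.5/6.92 = 5.997 cm.
(The eyepiece is diverging, so its signed focal length is -5.997 cm.)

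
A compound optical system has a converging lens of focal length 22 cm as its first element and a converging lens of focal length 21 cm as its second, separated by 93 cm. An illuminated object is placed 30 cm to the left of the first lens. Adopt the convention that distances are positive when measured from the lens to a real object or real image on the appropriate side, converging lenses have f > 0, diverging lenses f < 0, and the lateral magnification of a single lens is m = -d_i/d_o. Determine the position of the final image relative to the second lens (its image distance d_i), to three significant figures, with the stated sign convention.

Lens 1: 1/d_i1 = 1/f_1 - 1/d_o1 = 1/22 - 1/30 = 0.01212 cm^-1, so d_i1 = 82.500 cm.
The intermediate image is 82.500 cm to the right of lens 1, so d_o2 = L - d_i1 = 93 - 82.500 = 10.500 cm.
Lens 2: 1/d_i2 = 1/f_2 - 1/d_o2 = 1/21 - 1/(10.500) = -0.04762 cm^-1, so d_i2 = -21.000 cm.

-21.0 cm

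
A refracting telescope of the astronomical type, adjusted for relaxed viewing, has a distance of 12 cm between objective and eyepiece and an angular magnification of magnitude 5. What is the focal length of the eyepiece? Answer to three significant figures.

2.00 cm

In normal adjustment the tube length equals f_obj + f_eye and |M| = f_obj/f_eye.
So f_obj = 5 f_eye and 5 f_eye + f_eye = 12 cm, giving f_eye = 12/6 = 2.000 cm and f_obj = 10.000 cm.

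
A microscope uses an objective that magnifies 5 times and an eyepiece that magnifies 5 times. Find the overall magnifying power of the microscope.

The overall magnification of a compound microscope is the product of the objective and eyepiece magnifications:
M = M_obj x M_eye = 5 x 5 = 25.

25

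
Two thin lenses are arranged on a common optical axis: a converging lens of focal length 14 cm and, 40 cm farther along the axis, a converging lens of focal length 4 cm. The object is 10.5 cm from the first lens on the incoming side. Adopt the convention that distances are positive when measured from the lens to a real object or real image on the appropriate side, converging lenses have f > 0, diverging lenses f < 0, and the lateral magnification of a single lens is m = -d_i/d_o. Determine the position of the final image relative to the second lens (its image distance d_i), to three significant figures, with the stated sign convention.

First lens: d_i1 = 1/(1/14 - 1/10.5) = -42.000 cm.
The intermediate image is virtual, 42.000 cm to the left of lens 1, so d_o2 = L - d_i1 = 40 - (-42.000) = 82.000 cm.
Second lens: d_i2 = 1/(1/4 - 1/(82.000)) = 4.205 cm.

4.21 cm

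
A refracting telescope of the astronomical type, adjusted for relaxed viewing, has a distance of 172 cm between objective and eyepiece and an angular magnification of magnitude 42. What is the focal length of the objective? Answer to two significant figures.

170 cm

In normal adjustment the tube length equals f_obj + f_eye and |M| = f_obj/f_eye.
So f_obj = 42 f_eye and 42 f_eye + f_eye = 172 cm, giving f_eye = 172/43 = 4.000 cm and f_obj = 168.000 cm.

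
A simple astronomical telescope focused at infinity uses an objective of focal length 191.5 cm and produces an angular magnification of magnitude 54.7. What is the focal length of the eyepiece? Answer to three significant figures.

3.50 cm

|M| = f_obj/f_eye, so f_eye = f_obj/|M| = 191.5/54.7 = 3.501 cm.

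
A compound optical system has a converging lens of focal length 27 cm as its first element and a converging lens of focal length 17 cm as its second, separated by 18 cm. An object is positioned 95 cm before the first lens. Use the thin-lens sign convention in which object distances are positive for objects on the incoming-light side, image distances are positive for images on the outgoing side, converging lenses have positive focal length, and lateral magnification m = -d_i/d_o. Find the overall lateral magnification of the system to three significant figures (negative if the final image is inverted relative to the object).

Applying the thin-lens equation to the first lens, 1/27 = 1/95 + 1/d_i1, which gives d_i1 = 37.721 cm.
Its lateral magnification is m_1 = -d_i1/d_o1 = -(37.721)/95 = -0.3971.
Since 37.721 cm > 18 cm, the first image lies past the second lens and serves as a virtual object: d_o2 = L - d_i1 = -19.721 cm.
Applying the thin-lens equation again with f_2 = 17 cm and d_o2 = -19.721 cm gives d_i2 = 9.130 cm.
m_2 = -(9.130)/(-19.721) = 0.4630.
Overall magnification: m = m_1 m_2 = -0.1838.

-0.184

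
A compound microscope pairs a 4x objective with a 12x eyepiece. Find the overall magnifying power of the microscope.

48

The overall magnification of a compound microscope is the product of the objective and eyepiece magnifications:
M = M_obj x M_eye = 4 x 12 = 48.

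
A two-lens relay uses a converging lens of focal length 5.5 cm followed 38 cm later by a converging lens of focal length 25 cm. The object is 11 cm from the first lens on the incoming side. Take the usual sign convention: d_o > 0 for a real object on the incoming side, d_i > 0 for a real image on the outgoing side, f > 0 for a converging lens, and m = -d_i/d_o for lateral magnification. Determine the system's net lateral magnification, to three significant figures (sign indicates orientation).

Applying the thin-lens equation to the first lens, 1/5.5 = 1/11 + 1/d_i1, which gives d_i1 = 11.000 cm.
Its lateral magnification is m_1 = -d_i1/d_o1 = -(11.000)/11 = -1.0000.
That image sits 27.000 cm in front of the second lens, so d_o2 = 27.000 cm.
Applying the thin-lens equation again with f_2 = 25 cm and d_o2 = 27.000 cm gives d_i2 = 337.500 cm.
m_2 = -(337.500)/(27.000) = -12.5000.
Overall magnification: m = m_1 m_2 = 12.5000.

12.5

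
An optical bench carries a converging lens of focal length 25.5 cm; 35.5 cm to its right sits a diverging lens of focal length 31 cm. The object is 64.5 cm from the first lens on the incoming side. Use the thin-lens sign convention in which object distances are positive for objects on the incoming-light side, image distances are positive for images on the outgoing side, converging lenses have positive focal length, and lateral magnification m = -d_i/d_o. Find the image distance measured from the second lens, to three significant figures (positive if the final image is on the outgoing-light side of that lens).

First lens: d_i1 = 1/(1/25.5 - 1/64.5) = 42.173 cm.
This image would form 42.173 cm past lens 1, i.e. 6.673 cm beyond lens 2, so it is a virtual object for lens 2: d_o2 = 35.5 - 42.173 = -6.673 cm.
Second lens: d_i2 = 1/(1/(-31) - 1/(-6.673)) = 8.504 cm.

8.50 cm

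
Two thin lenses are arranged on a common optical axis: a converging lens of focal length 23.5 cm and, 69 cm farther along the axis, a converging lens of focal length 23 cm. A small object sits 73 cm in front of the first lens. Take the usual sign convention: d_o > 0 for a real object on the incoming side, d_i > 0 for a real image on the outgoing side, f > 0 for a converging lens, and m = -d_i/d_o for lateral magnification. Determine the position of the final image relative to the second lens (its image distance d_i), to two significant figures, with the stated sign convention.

Lens 1: 1/d_i1 = 1/f_1 - 1/d_o1 = 1/23.5 - 1/73 = 0.02885 cm^-1, so d_i1 = 34.657 cm.
The intermediate image is 34.657 cm to the right of lens 1, so d_o2 = L - d_i1 = 69 - 34.657 = 34.343 cm.
Lens 2: 1/d_i2 = 1/f_2 - 1/d_o2 = 1/23 - 1/(34.343) = 0.01436 cm^-1, so d_i2 = 69.635 cm.

70 cm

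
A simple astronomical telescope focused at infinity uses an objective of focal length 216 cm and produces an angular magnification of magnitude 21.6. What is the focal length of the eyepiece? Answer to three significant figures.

10.0 cm

|M| = f_obj/f_eye, so f_eye = f_obj/|M| = 216/21.6 = 10.000 cm.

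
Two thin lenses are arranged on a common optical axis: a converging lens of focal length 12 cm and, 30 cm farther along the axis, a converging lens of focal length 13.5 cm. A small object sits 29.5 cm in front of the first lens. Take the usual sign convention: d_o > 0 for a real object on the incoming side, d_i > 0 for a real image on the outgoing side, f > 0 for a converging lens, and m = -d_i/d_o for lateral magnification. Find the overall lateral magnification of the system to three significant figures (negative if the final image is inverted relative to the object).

First lens: d_i1 = 1/(1/12 - 1/29.5) = 20.229 cm.
m_1 = -(20.229)/29.5 = -0.6857.
That image sits 9.771 cm in front of the second lens, so d_o2 = 9.771 cm.
Second lens: d_i2 = 1/(1/13.5 - 1/(9.771)) = -35.379 cm.
m_2 = -(-35.379)/(9.771) = 3.6207.
Total m = m_1 x m_2 = (-0.6857)(3.6207) = -2.4828.

-2.48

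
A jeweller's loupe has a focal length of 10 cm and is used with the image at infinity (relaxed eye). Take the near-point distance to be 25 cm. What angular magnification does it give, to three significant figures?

2.50

M = D/f = 25/10 = 2.500.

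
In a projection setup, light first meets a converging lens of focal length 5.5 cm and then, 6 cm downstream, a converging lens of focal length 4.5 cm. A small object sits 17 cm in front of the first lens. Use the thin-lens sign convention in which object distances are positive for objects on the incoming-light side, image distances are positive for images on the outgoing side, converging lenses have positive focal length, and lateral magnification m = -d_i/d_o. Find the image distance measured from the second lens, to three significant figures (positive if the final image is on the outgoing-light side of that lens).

Applying the thin-lens equation to the first lens, 1/5.5 = 1/17 + 1/d_i1, which gives d_i1 = 8.130 cm.
Since 8.130 cm > 6 cm, the first image lies past the second lens and serves as a virtual object: d_o2 = L - d_i1 = -2.130 cm.
Applying the thin-lens equation again with f_2 = 4.5 cm and d_o2 = -2.130 cm gives d_i2 = 1.446 cm.

1.45 cm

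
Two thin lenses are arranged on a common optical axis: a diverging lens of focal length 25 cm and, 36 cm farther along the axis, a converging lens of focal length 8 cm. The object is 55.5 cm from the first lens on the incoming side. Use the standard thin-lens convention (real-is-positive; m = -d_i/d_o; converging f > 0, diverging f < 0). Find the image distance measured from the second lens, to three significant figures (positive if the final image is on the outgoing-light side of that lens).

First lens: d_i1 = 1/(1/(-25) - 1/55.5) = -17.236 cm.
The intermediate image is virtual, 17.236 cm to the left of lens 1, so d_o2 = L - d_i1 = 36 - (-17.236) = 53.236 cm.
Second lens: d_i2 = 1/(1/8 - 1/(53.236)) = 9.415 cm.

9.41 cm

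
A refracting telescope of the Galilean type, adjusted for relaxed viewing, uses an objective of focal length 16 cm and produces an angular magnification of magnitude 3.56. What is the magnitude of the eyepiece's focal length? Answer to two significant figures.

4.5 cm

|M| = f_obj/|f_eye|, so |f_eye| = f_obj/|M| = 16/3.56 = 4.494 cm.
(The eyepiece is diverging, so its signed focal length is -4.494 cm.)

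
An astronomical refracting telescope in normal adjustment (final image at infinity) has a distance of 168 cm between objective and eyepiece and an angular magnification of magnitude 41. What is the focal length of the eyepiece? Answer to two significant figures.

4.0 cm

In normal adjustment the tube length equals f_obj + f_eye and |M| = f_obj/f_eye.
So f_obj = 41 f_eye and 41 f_eye + f_eye = 168 cm, giving f_eye = 168/42 = 4.000 cm and f_obj = 164.000 cm.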